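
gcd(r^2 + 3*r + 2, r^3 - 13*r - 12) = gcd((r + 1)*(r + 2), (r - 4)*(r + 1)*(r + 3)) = r + 1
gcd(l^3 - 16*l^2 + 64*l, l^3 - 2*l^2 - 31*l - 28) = 1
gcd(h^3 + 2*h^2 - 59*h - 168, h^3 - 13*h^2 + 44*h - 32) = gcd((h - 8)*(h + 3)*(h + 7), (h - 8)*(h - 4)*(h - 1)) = h - 8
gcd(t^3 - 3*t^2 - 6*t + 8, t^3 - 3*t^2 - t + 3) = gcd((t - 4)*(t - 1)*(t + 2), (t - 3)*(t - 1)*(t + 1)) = t - 1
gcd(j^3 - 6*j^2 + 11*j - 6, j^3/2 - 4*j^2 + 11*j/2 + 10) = 1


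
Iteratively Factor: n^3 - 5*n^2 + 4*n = (n - 1)*(n^2 - 4*n) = (n - 4)*(n - 1)*(n)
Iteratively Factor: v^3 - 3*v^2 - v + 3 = (v - 1)*(v^2 - 2*v - 3) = (v - 1)*(v + 1)*(v - 3)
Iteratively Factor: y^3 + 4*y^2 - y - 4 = (y + 4)*(y^2 - 1) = (y - 1)*(y + 4)*(y + 1)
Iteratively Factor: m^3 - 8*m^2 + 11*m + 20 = (m - 5)*(m^2 - 3*m - 4) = (m - 5)*(m + 1)*(m - 4)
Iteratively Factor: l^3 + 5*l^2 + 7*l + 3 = (l + 1)*(l^2 + 4*l + 3) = (l + 1)*(l + 3)*(l + 1)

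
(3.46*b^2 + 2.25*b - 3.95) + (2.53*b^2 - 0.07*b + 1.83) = 5.99*b^2 + 2.18*b - 2.12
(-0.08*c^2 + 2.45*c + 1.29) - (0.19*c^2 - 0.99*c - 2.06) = -0.27*c^2 + 3.44*c + 3.35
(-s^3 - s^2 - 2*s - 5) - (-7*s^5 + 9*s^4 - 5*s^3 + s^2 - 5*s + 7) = 7*s^5 - 9*s^4 + 4*s^3 - 2*s^2 + 3*s - 12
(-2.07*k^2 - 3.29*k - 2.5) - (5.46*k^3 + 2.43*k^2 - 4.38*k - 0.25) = -5.46*k^3 - 4.5*k^2 + 1.09*k - 2.25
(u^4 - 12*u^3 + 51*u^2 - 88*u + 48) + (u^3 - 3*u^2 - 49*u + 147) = u^4 - 11*u^3 + 48*u^2 - 137*u + 195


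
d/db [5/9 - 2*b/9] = -2/9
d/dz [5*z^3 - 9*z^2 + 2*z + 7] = 15*z^2 - 18*z + 2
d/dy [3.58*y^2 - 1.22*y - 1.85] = 7.16*y - 1.22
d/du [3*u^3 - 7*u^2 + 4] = u*(9*u - 14)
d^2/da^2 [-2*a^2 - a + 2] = -4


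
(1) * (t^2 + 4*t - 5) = t^2 + 4*t - 5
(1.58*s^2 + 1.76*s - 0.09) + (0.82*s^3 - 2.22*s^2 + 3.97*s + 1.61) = 0.82*s^3 - 0.64*s^2 + 5.73*s + 1.52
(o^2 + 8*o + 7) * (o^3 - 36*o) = o^5 + 8*o^4 - 29*o^3 - 288*o^2 - 252*o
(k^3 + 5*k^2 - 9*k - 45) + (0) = k^3 + 5*k^2 - 9*k - 45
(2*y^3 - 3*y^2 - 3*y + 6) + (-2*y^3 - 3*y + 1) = -3*y^2 - 6*y + 7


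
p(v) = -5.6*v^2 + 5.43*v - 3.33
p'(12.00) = -128.97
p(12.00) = -744.57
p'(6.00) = -61.77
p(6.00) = -172.35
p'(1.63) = -12.83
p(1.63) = -9.36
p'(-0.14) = 7.00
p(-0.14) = -4.20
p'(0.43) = 0.61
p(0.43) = -2.03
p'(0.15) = 3.75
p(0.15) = -2.64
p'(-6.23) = 75.21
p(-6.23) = -254.51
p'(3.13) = -29.63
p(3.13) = -41.20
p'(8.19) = -86.30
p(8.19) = -334.48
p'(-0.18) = 7.45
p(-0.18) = -4.49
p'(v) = 5.43 - 11.2*v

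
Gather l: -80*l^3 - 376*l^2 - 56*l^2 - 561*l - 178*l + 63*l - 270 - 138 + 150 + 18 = -80*l^3 - 432*l^2 - 676*l - 240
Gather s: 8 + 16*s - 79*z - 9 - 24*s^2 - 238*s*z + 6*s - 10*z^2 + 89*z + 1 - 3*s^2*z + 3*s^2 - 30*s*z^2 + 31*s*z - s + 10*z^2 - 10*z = s^2*(-3*z - 21) + s*(-30*z^2 - 207*z + 21)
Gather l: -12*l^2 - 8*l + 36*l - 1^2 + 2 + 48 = -12*l^2 + 28*l + 49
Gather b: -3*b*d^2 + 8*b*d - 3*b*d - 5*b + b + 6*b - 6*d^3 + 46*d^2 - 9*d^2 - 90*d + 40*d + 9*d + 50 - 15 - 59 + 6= b*(-3*d^2 + 5*d + 2) - 6*d^3 + 37*d^2 - 41*d - 18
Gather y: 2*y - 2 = 2*y - 2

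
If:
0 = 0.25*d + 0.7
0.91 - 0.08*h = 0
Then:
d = -2.80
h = 11.38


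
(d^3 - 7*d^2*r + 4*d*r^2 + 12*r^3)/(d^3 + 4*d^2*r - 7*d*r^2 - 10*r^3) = (d - 6*r)/(d + 5*r)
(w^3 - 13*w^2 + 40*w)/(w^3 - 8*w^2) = (w - 5)/w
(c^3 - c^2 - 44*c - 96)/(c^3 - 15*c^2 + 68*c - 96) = (c^2 + 7*c + 12)/(c^2 - 7*c + 12)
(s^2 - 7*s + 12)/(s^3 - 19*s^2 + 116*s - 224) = (s - 3)/(s^2 - 15*s + 56)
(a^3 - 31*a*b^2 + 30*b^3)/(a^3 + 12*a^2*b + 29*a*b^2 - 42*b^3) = (a - 5*b)/(a + 7*b)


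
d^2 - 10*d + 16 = (d - 8)*(d - 2)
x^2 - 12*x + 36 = (x - 6)^2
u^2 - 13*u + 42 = (u - 7)*(u - 6)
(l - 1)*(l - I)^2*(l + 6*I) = l^4 - l^3 + 4*I*l^3 + 11*l^2 - 4*I*l^2 - 11*l - 6*I*l + 6*I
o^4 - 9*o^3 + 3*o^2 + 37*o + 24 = (o - 8)*(o - 3)*(o + 1)^2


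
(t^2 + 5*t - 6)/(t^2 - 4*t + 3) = (t + 6)/(t - 3)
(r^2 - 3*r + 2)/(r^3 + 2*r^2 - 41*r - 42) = (r^2 - 3*r + 2)/(r^3 + 2*r^2 - 41*r - 42)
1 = 1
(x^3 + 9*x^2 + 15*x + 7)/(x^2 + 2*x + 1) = x + 7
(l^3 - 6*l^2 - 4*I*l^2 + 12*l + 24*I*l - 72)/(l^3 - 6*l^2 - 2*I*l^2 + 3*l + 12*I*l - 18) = (l^2 - 4*I*l + 12)/(l^2 - 2*I*l + 3)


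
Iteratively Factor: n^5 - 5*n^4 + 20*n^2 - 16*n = (n - 4)*(n^4 - n^3 - 4*n^2 + 4*n) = (n - 4)*(n - 1)*(n^3 - 4*n) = (n - 4)*(n - 1)*(n + 2)*(n^2 - 2*n) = (n - 4)*(n - 2)*(n - 1)*(n + 2)*(n)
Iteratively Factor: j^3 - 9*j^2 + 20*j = (j - 4)*(j^2 - 5*j) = j*(j - 4)*(j - 5)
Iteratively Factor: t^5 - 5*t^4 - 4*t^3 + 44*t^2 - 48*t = (t + 3)*(t^4 - 8*t^3 + 20*t^2 - 16*t) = (t - 2)*(t + 3)*(t^3 - 6*t^2 + 8*t) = t*(t - 2)*(t + 3)*(t^2 - 6*t + 8) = t*(t - 2)^2*(t + 3)*(t - 4)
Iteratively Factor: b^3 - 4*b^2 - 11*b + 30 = (b - 2)*(b^2 - 2*b - 15) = (b - 5)*(b - 2)*(b + 3)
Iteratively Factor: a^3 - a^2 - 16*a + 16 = (a + 4)*(a^2 - 5*a + 4) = (a - 4)*(a + 4)*(a - 1)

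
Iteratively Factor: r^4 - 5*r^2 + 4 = (r + 1)*(r^3 - r^2 - 4*r + 4) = (r - 1)*(r + 1)*(r^2 - 4) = (r - 1)*(r + 1)*(r + 2)*(r - 2)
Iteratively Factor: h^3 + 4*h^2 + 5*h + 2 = (h + 1)*(h^2 + 3*h + 2) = (h + 1)^2*(h + 2)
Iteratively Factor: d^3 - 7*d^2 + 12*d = (d)*(d^2 - 7*d + 12) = d*(d - 3)*(d - 4)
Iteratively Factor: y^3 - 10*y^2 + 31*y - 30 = (y - 5)*(y^2 - 5*y + 6) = (y - 5)*(y - 2)*(y - 3)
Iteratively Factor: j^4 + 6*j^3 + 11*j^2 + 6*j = (j + 2)*(j^3 + 4*j^2 + 3*j) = j*(j + 2)*(j^2 + 4*j + 3) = j*(j + 2)*(j + 3)*(j + 1)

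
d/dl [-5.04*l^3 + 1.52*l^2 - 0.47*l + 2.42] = -15.12*l^2 + 3.04*l - 0.47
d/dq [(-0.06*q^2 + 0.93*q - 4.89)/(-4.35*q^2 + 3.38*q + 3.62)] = (3.8427*q^2 - 42.9774*q + 19.8948)/(18.9225*q^4 - 29.406*q^3 - 20.0696*q^2 + 24.4712*q + 13.1044)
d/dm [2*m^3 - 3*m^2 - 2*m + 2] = 6*m^2 - 6*m - 2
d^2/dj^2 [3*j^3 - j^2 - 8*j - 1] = 18*j - 2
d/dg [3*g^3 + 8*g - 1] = 9*g^2 + 8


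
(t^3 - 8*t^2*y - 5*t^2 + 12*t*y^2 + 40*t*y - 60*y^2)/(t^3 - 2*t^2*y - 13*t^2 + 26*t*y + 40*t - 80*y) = (t - 6*y)/(t - 8)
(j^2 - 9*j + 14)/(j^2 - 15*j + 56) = (j - 2)/(j - 8)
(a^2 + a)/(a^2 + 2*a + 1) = a/(a + 1)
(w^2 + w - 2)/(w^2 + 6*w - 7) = (w + 2)/(w + 7)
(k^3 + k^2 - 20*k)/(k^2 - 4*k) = k + 5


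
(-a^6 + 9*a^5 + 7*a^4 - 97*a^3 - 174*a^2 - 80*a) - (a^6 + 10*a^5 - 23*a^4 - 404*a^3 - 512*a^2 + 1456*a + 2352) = -2*a^6 - a^5 + 30*a^4 + 307*a^3 + 338*a^2 - 1536*a - 2352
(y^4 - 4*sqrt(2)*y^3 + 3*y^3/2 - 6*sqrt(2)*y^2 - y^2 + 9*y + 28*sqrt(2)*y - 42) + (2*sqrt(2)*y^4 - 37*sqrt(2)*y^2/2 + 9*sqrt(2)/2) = y^4 + 2*sqrt(2)*y^4 - 4*sqrt(2)*y^3 + 3*y^3/2 - 49*sqrt(2)*y^2/2 - y^2 + 9*y + 28*sqrt(2)*y - 42 + 9*sqrt(2)/2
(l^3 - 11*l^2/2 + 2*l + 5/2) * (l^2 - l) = l^5 - 13*l^4/2 + 15*l^3/2 + l^2/2 - 5*l/2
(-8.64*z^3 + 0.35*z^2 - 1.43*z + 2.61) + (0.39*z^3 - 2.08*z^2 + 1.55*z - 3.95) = -8.25*z^3 - 1.73*z^2 + 0.12*z - 1.34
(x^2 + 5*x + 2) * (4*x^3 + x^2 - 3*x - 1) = 4*x^5 + 21*x^4 + 10*x^3 - 14*x^2 - 11*x - 2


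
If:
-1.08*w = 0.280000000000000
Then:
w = -0.26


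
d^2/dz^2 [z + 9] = 0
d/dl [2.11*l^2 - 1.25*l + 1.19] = 4.22*l - 1.25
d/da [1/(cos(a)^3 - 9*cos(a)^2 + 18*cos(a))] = 3*(sin(a) + 6*sin(a)/cos(a)^2 - 6*tan(a))/((cos(a) - 6)^2*(cos(a) - 3)^2)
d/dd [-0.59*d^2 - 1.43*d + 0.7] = -1.18*d - 1.43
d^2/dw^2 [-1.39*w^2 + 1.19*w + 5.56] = -2.78000000000000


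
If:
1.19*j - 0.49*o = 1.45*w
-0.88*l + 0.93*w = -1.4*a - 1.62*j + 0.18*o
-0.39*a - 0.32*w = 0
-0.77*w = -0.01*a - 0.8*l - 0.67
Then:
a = -0.82051282051282*w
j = 0.458289094158659*w - 0.623067632850242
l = 0.97275641025641*w - 0.8375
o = -1.84619587336979*w - 1.51316425120773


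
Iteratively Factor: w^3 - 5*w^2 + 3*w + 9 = (w - 3)*(w^2 - 2*w - 3) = (w - 3)*(w + 1)*(w - 3)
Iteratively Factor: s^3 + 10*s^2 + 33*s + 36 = (s + 3)*(s^2 + 7*s + 12) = (s + 3)*(s + 4)*(s + 3)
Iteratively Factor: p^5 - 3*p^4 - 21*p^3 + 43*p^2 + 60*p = (p - 3)*(p^4 - 21*p^2 - 20*p) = (p - 3)*(p + 1)*(p^3 - p^2 - 20*p) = (p - 5)*(p - 3)*(p + 1)*(p^2 + 4*p) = (p - 5)*(p - 3)*(p + 1)*(p + 4)*(p)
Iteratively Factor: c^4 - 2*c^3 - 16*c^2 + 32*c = (c - 2)*(c^3 - 16*c) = c*(c - 2)*(c^2 - 16) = c*(c - 4)*(c - 2)*(c + 4)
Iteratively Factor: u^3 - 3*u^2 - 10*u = (u - 5)*(u^2 + 2*u) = (u - 5)*(u + 2)*(u)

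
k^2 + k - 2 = (k - 1)*(k + 2)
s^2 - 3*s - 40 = (s - 8)*(s + 5)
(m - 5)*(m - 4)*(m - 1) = m^3 - 10*m^2 + 29*m - 20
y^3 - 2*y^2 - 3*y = y*(y - 3)*(y + 1)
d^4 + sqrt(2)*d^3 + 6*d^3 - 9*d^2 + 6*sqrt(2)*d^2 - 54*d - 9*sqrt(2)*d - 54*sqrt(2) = (d - 3)*(d + 3)*(d + 6)*(d + sqrt(2))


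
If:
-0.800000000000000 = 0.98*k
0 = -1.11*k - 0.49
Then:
No Solution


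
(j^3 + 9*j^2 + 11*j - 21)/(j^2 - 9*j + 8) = (j^2 + 10*j + 21)/(j - 8)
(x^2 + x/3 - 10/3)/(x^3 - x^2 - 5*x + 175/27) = 9*(x + 2)/(9*x^2 + 6*x - 35)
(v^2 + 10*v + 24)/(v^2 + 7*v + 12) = (v + 6)/(v + 3)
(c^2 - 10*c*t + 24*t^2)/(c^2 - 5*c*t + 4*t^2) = (-c + 6*t)/(-c + t)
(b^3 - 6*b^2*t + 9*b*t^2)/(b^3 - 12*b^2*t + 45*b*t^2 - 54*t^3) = b/(b - 6*t)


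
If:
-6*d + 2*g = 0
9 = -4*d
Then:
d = -9/4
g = -27/4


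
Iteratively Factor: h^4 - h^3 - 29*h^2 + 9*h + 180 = (h + 4)*(h^3 - 5*h^2 - 9*h + 45) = (h - 5)*(h + 4)*(h^2 - 9) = (h - 5)*(h - 3)*(h + 4)*(h + 3)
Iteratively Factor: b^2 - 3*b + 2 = (b - 1)*(b - 2)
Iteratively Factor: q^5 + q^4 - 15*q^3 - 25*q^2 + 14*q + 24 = (q - 4)*(q^4 + 5*q^3 + 5*q^2 - 5*q - 6) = (q - 4)*(q + 3)*(q^3 + 2*q^2 - q - 2) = (q - 4)*(q + 1)*(q + 3)*(q^2 + q - 2) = (q - 4)*(q + 1)*(q + 2)*(q + 3)*(q - 1)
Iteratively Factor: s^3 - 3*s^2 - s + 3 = (s - 1)*(s^2 - 2*s - 3) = (s - 1)*(s + 1)*(s - 3)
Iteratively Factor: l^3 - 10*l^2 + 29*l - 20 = (l - 4)*(l^2 - 6*l + 5) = (l - 4)*(l - 1)*(l - 5)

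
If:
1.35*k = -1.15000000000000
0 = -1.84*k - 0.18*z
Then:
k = -0.85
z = 8.71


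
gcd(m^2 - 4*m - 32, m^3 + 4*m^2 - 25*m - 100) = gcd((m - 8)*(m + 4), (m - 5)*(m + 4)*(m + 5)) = m + 4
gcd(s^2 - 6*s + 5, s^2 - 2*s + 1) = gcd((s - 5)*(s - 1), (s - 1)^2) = s - 1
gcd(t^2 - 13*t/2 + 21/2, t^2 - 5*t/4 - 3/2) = 1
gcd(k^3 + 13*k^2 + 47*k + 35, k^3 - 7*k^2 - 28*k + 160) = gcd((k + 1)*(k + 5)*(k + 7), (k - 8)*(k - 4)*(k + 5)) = k + 5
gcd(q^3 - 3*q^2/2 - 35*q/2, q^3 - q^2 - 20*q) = q^2 - 5*q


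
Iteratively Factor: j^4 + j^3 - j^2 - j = (j - 1)*(j^3 + 2*j^2 + j) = (j - 1)*(j + 1)*(j^2 + j) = j*(j - 1)*(j + 1)*(j + 1)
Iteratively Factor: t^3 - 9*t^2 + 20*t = (t)*(t^2 - 9*t + 20) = t*(t - 5)*(t - 4)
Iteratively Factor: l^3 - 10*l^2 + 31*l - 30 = (l - 5)*(l^2 - 5*l + 6) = (l - 5)*(l - 2)*(l - 3)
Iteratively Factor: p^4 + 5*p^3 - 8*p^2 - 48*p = (p + 4)*(p^3 + p^2 - 12*p) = (p + 4)^2*(p^2 - 3*p) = p*(p + 4)^2*(p - 3)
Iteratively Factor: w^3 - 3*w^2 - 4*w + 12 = (w - 2)*(w^2 - w - 6) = (w - 2)*(w + 2)*(w - 3)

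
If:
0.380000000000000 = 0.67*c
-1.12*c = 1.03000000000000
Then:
No Solution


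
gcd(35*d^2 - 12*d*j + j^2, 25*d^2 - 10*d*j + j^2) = 5*d - j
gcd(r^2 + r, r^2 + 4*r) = r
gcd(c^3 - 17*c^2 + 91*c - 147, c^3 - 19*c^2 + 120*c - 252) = c - 7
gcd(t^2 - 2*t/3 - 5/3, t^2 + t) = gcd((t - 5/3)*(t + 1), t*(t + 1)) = t + 1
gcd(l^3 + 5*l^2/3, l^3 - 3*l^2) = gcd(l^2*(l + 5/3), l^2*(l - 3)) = l^2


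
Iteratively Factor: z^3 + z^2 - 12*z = (z - 3)*(z^2 + 4*z) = z*(z - 3)*(z + 4)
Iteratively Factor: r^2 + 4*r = (r)*(r + 4)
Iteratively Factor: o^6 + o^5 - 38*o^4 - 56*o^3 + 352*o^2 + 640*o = (o + 4)*(o^5 - 3*o^4 - 26*o^3 + 48*o^2 + 160*o) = (o + 2)*(o + 4)*(o^4 - 5*o^3 - 16*o^2 + 80*o) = (o + 2)*(o + 4)^2*(o^3 - 9*o^2 + 20*o) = (o - 5)*(o + 2)*(o + 4)^2*(o^2 - 4*o) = (o - 5)*(o - 4)*(o + 2)*(o + 4)^2*(o)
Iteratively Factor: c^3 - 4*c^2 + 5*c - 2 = (c - 2)*(c^2 - 2*c + 1) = (c - 2)*(c - 1)*(c - 1)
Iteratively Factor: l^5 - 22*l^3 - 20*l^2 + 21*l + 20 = (l + 1)*(l^4 - l^3 - 21*l^2 + l + 20) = (l - 1)*(l + 1)*(l^3 - 21*l - 20) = (l - 5)*(l - 1)*(l + 1)*(l^2 + 5*l + 4) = (l - 5)*(l - 1)*(l + 1)^2*(l + 4)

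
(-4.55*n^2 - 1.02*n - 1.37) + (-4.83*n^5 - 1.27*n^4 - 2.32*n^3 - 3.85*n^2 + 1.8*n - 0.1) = -4.83*n^5 - 1.27*n^4 - 2.32*n^3 - 8.4*n^2 + 0.78*n - 1.47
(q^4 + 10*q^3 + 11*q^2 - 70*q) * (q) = q^5 + 10*q^4 + 11*q^3 - 70*q^2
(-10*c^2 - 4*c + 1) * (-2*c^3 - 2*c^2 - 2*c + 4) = 20*c^5 + 28*c^4 + 26*c^3 - 34*c^2 - 18*c + 4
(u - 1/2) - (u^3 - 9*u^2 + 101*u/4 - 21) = -u^3 + 9*u^2 - 97*u/4 + 41/2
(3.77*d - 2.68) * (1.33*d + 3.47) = 5.0141*d^2 + 9.5175*d - 9.2996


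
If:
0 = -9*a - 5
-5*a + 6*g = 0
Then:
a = -5/9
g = -25/54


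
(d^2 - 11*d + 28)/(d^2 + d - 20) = (d - 7)/(d + 5)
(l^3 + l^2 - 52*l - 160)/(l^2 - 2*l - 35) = (l^2 - 4*l - 32)/(l - 7)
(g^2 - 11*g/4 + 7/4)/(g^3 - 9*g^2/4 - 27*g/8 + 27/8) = 2*(4*g^2 - 11*g + 7)/(8*g^3 - 18*g^2 - 27*g + 27)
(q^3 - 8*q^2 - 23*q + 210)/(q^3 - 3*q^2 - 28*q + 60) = (q - 7)/(q - 2)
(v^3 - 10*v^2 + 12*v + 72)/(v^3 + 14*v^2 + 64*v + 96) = (v^3 - 10*v^2 + 12*v + 72)/(v^3 + 14*v^2 + 64*v + 96)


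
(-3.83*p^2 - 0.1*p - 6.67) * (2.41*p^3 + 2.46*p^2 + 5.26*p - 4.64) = -9.2303*p^5 - 9.6628*p^4 - 36.4665*p^3 + 0.837*p^2 - 34.6202*p + 30.9488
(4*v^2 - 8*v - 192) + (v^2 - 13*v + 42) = 5*v^2 - 21*v - 150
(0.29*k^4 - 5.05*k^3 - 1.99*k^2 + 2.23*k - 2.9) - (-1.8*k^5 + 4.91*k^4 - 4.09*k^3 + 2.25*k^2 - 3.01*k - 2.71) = 1.8*k^5 - 4.62*k^4 - 0.96*k^3 - 4.24*k^2 + 5.24*k - 0.19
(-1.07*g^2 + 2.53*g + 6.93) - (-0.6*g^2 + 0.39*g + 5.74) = -0.47*g^2 + 2.14*g + 1.19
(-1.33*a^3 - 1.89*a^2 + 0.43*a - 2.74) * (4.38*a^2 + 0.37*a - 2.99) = -5.8254*a^5 - 8.7703*a^4 + 5.1608*a^3 - 6.191*a^2 - 2.2995*a + 8.1926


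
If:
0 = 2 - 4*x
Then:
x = 1/2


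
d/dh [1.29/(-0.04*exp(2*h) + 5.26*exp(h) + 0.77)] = (0.1032*exp(h) - 6.7854)*exp(h)/(-0.04*exp(2*h) + 5.26*exp(h) + 0.77)^2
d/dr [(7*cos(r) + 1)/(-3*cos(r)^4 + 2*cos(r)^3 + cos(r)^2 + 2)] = (-63*(1 - cos(2*r))^2/4 + 14*cos(r) - 113*cos(2*r)/2 + 4*cos(3*r) - 15/2)*sin(r)/(-3*cos(r)^4 + 2*cos(r)^3 + cos(r)^2 + 2)^2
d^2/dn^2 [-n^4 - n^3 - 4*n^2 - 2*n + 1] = -12*n^2 - 6*n - 8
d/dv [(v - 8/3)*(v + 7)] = 2*v + 13/3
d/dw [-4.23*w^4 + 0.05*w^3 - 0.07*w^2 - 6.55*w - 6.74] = -16.92*w^3 + 0.15*w^2 - 0.14*w - 6.55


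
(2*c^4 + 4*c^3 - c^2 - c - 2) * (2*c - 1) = 4*c^5 + 6*c^4 - 6*c^3 - c^2 - 3*c + 2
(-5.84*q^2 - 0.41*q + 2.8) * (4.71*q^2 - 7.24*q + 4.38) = -27.5064*q^4 + 40.3505*q^3 - 9.4228*q^2 - 22.0678*q + 12.264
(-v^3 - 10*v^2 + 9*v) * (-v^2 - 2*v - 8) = v^5 + 12*v^4 + 19*v^3 + 62*v^2 - 72*v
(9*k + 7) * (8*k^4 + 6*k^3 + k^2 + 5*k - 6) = 72*k^5 + 110*k^4 + 51*k^3 + 52*k^2 - 19*k - 42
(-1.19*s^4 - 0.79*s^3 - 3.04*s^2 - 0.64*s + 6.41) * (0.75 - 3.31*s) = 3.9389*s^5 + 1.7224*s^4 + 9.4699*s^3 - 0.1616*s^2 - 21.6971*s + 4.8075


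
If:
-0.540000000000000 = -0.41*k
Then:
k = 1.32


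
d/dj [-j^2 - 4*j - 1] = -2*j - 4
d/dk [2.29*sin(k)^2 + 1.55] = 2.29*sin(2*k)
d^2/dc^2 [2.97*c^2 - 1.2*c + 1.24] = 5.94000000000000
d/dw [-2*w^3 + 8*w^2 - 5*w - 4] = -6*w^2 + 16*w - 5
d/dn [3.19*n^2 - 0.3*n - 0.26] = 6.38*n - 0.3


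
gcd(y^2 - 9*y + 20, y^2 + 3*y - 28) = y - 4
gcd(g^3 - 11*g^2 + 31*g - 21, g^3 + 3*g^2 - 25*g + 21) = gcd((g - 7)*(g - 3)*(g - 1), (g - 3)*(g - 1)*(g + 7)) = g^2 - 4*g + 3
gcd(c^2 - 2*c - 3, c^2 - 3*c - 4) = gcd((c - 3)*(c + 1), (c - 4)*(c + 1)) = c + 1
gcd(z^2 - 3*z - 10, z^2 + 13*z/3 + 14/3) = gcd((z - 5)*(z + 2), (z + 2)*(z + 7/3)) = z + 2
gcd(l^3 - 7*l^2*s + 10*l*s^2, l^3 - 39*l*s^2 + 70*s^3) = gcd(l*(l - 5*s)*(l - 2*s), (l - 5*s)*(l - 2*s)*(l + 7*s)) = l^2 - 7*l*s + 10*s^2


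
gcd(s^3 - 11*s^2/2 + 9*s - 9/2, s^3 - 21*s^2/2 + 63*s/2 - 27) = s^2 - 9*s/2 + 9/2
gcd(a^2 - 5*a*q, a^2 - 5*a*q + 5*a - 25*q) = -a + 5*q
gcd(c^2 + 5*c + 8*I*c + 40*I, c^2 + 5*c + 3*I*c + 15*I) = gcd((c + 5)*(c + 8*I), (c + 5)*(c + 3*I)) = c + 5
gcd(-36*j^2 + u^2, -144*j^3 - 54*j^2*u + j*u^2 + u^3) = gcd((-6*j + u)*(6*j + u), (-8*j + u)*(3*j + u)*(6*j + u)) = 6*j + u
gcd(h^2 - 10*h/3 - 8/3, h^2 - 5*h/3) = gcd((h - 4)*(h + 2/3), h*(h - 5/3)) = 1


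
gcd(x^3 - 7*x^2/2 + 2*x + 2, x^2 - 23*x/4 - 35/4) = 1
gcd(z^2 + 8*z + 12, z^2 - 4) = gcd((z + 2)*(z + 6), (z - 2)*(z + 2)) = z + 2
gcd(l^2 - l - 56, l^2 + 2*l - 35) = l + 7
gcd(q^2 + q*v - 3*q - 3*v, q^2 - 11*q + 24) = q - 3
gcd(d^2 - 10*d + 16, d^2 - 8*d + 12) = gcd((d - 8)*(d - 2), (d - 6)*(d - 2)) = d - 2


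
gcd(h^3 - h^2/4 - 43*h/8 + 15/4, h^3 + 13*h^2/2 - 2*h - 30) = h^2 + h/2 - 5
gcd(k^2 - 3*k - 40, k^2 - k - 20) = 1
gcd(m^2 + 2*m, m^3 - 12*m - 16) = m + 2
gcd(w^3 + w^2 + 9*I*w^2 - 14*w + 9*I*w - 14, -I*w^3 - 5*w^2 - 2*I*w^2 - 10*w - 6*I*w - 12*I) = 1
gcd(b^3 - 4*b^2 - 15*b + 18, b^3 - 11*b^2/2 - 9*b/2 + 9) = b^2 - 7*b + 6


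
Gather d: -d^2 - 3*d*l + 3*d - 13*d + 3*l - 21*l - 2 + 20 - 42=-d^2 + d*(-3*l - 10) - 18*l - 24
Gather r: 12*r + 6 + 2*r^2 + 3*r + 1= 2*r^2 + 15*r + 7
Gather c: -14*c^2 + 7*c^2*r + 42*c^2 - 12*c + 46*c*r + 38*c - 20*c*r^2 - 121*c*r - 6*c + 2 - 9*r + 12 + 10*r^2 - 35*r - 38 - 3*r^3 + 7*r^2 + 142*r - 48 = c^2*(7*r + 28) + c*(-20*r^2 - 75*r + 20) - 3*r^3 + 17*r^2 + 98*r - 72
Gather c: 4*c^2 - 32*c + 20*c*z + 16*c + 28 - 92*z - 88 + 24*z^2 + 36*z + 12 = 4*c^2 + c*(20*z - 16) + 24*z^2 - 56*z - 48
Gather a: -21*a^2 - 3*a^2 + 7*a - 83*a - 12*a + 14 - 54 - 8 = -24*a^2 - 88*a - 48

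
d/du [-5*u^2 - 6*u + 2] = -10*u - 6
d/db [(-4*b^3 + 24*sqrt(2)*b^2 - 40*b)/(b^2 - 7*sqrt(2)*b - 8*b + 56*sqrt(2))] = 4*(-b*(-2*b + 8 + 7*sqrt(2))*(b^2 - 6*sqrt(2)*b + 10) + (-3*b^2 + 12*sqrt(2)*b - 10)*(b^2 - 7*sqrt(2)*b - 8*b + 56*sqrt(2)))/(b^2 - 7*sqrt(2)*b - 8*b + 56*sqrt(2))^2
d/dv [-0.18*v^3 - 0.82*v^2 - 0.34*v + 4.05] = -0.54*v^2 - 1.64*v - 0.34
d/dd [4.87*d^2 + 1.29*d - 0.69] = 9.74*d + 1.29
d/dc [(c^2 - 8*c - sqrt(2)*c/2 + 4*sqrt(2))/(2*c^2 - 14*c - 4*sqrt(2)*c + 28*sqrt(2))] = (-3*sqrt(2)*c^2 + 2*c^2 + 40*sqrt(2)*c - 168*sqrt(2) + 4)/(4*(c^4 - 14*c^3 - 4*sqrt(2)*c^3 + 57*c^2 + 56*sqrt(2)*c^2 - 196*sqrt(2)*c - 112*c + 392))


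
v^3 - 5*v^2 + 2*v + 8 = (v - 4)*(v - 2)*(v + 1)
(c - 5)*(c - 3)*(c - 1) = c^3 - 9*c^2 + 23*c - 15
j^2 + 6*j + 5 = (j + 1)*(j + 5)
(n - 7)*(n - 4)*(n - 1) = n^3 - 12*n^2 + 39*n - 28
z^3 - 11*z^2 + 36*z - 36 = (z - 6)*(z - 3)*(z - 2)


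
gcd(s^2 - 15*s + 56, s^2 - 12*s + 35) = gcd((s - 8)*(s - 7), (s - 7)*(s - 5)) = s - 7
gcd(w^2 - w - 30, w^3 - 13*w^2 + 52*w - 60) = w - 6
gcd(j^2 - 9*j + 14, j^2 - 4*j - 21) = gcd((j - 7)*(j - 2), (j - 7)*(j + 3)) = j - 7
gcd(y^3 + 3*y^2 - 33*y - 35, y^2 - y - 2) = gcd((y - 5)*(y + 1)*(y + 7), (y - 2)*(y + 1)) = y + 1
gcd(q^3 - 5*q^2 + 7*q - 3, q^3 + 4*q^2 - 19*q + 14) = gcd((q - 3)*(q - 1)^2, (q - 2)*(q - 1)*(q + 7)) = q - 1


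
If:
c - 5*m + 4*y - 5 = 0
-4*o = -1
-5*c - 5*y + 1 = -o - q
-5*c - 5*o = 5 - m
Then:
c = y/6 - 145/96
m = 5*y/6 - 125/96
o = 1/4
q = 35*y/6 - 845/96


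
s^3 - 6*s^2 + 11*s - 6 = (s - 3)*(s - 2)*(s - 1)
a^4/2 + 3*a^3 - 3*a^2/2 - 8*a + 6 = (a/2 + 1)*(a - 1)^2*(a + 6)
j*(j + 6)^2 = j^3 + 12*j^2 + 36*j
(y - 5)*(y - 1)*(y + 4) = y^3 - 2*y^2 - 19*y + 20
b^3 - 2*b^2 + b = b*(b - 1)^2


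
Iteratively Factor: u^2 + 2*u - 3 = (u + 3)*(u - 1)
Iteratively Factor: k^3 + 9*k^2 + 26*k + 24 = (k + 2)*(k^2 + 7*k + 12) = (k + 2)*(k + 3)*(k + 4)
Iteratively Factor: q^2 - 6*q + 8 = (q - 4)*(q - 2)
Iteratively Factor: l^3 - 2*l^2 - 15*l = (l - 5)*(l^2 + 3*l) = l*(l - 5)*(l + 3)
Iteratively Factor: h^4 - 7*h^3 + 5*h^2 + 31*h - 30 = (h - 3)*(h^3 - 4*h^2 - 7*h + 10) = (h - 3)*(h - 1)*(h^2 - 3*h - 10) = (h - 3)*(h - 1)*(h + 2)*(h - 5)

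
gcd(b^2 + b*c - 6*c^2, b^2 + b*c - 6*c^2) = b^2 + b*c - 6*c^2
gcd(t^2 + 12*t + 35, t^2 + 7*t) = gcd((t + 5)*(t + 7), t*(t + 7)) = t + 7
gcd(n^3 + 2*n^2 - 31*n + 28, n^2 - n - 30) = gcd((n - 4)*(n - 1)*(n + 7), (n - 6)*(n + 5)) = 1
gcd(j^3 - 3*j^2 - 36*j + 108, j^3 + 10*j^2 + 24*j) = j + 6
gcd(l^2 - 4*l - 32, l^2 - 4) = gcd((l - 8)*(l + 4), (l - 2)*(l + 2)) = 1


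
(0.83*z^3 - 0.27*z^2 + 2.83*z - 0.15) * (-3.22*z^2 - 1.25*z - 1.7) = -2.6726*z^5 - 0.1681*z^4 - 10.1861*z^3 - 2.5955*z^2 - 4.6235*z + 0.255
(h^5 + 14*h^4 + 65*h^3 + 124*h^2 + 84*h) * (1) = h^5 + 14*h^4 + 65*h^3 + 124*h^2 + 84*h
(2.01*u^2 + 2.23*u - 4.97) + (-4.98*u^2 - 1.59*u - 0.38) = -2.97*u^2 + 0.64*u - 5.35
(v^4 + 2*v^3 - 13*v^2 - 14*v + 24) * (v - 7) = v^5 - 5*v^4 - 27*v^3 + 77*v^2 + 122*v - 168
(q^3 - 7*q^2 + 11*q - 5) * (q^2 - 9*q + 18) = q^5 - 16*q^4 + 92*q^3 - 230*q^2 + 243*q - 90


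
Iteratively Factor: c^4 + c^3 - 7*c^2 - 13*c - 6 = (c + 2)*(c^3 - c^2 - 5*c - 3) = (c + 1)*(c + 2)*(c^2 - 2*c - 3) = (c - 3)*(c + 1)*(c + 2)*(c + 1)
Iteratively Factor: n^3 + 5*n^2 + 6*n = (n + 2)*(n^2 + 3*n) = (n + 2)*(n + 3)*(n)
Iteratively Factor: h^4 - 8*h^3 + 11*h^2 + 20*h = (h - 4)*(h^3 - 4*h^2 - 5*h) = (h - 4)*(h + 1)*(h^2 - 5*h) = (h - 5)*(h - 4)*(h + 1)*(h)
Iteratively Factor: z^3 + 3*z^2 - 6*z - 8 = (z - 2)*(z^2 + 5*z + 4) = (z - 2)*(z + 1)*(z + 4)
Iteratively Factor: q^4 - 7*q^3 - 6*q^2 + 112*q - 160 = (q + 4)*(q^3 - 11*q^2 + 38*q - 40) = (q - 2)*(q + 4)*(q^2 - 9*q + 20) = (q - 4)*(q - 2)*(q + 4)*(q - 5)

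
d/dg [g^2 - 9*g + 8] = 2*g - 9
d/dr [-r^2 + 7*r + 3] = 7 - 2*r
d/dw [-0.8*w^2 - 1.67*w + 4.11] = -1.6*w - 1.67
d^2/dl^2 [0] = 0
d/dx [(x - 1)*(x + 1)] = 2*x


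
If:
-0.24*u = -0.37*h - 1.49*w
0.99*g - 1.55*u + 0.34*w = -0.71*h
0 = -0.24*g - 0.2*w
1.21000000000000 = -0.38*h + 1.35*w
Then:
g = -0.28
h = -2.00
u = -1.02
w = 0.33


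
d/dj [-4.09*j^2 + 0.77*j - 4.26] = 0.77 - 8.18*j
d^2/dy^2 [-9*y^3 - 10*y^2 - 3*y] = -54*y - 20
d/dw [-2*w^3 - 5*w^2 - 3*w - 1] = -6*w^2 - 10*w - 3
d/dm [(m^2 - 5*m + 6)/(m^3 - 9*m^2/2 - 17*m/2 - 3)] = 4*(-m^4 + 10*m^3 - 49*m^2 + 48*m + 66)/(4*m^6 - 36*m^5 + 13*m^4 + 282*m^3 + 397*m^2 + 204*m + 36)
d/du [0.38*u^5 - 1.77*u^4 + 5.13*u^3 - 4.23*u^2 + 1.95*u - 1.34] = 1.9*u^4 - 7.08*u^3 + 15.39*u^2 - 8.46*u + 1.95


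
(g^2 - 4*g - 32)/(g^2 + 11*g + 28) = (g - 8)/(g + 7)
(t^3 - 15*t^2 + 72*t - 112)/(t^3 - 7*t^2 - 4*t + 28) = (t^2 - 8*t + 16)/(t^2 - 4)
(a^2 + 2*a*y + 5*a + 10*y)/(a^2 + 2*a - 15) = (a + 2*y)/(a - 3)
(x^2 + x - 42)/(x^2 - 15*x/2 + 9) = 2*(x + 7)/(2*x - 3)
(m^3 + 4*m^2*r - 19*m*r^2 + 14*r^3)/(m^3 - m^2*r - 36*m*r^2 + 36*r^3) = (-m^2 - 5*m*r + 14*r^2)/(-m^2 + 36*r^2)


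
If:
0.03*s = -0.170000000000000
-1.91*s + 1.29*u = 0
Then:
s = -5.67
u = -8.39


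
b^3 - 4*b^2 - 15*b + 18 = (b - 6)*(b - 1)*(b + 3)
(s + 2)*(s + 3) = s^2 + 5*s + 6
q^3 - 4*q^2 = q^2*(q - 4)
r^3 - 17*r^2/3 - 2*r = r*(r - 6)*(r + 1/3)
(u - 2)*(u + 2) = u^2 - 4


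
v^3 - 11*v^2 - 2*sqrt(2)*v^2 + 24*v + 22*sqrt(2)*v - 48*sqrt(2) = (v - 8)*(v - 3)*(v - 2*sqrt(2))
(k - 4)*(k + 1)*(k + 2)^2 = k^4 + k^3 - 12*k^2 - 28*k - 16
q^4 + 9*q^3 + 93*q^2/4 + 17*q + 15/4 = (q + 1/2)^2*(q + 3)*(q + 5)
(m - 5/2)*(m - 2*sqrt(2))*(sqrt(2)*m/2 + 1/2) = sqrt(2)*m^3/2 - 5*sqrt(2)*m^2/4 - 3*m^2/2 - sqrt(2)*m + 15*m/4 + 5*sqrt(2)/2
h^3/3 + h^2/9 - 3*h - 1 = (h/3 + 1)*(h - 3)*(h + 1/3)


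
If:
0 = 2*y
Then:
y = 0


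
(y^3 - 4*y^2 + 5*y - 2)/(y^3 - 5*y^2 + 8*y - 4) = (y - 1)/(y - 2)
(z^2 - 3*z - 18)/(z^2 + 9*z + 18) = (z - 6)/(z + 6)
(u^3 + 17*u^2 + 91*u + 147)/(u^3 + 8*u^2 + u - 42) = (u + 7)/(u - 2)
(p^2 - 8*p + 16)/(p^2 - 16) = (p - 4)/(p + 4)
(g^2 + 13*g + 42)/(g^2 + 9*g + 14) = (g + 6)/(g + 2)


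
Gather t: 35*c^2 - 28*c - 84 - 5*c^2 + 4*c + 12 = 30*c^2 - 24*c - 72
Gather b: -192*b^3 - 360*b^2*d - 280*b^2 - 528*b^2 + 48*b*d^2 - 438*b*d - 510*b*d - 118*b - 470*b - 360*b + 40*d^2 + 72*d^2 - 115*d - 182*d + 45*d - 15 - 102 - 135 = -192*b^3 + b^2*(-360*d - 808) + b*(48*d^2 - 948*d - 948) + 112*d^2 - 252*d - 252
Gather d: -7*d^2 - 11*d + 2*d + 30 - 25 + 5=-7*d^2 - 9*d + 10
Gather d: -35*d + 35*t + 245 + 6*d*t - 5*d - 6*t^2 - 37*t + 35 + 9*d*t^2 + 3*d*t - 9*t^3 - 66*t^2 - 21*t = d*(9*t^2 + 9*t - 40) - 9*t^3 - 72*t^2 - 23*t + 280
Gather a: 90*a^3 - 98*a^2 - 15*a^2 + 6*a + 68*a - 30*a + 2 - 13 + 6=90*a^3 - 113*a^2 + 44*a - 5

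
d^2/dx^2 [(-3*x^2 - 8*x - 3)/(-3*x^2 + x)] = 6*(27*x^3 + 27*x^2 - 9*x + 1)/(x^3*(27*x^3 - 27*x^2 + 9*x - 1))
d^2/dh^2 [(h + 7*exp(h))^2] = 14*h*exp(h) + 196*exp(2*h) + 28*exp(h) + 2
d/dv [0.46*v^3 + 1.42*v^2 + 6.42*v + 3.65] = 1.38*v^2 + 2.84*v + 6.42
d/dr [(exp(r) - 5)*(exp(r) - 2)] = (2*exp(r) - 7)*exp(r)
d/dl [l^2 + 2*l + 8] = 2*l + 2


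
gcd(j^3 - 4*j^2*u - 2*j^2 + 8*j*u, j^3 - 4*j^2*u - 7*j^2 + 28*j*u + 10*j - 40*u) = -j^2 + 4*j*u + 2*j - 8*u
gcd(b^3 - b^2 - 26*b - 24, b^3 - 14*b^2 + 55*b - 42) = b - 6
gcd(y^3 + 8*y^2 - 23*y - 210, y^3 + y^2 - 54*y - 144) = y + 6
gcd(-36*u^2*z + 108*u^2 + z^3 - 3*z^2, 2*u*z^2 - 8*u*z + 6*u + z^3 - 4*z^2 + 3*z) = z - 3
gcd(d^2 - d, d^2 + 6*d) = d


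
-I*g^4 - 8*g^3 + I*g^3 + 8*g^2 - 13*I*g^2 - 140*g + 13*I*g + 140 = (g - 7*I)*(g - 5*I)*(g + 4*I)*(-I*g + I)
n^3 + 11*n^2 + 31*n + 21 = (n + 1)*(n + 3)*(n + 7)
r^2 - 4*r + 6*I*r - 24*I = (r - 4)*(r + 6*I)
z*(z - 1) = z^2 - z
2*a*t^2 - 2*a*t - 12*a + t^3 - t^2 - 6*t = (2*a + t)*(t - 3)*(t + 2)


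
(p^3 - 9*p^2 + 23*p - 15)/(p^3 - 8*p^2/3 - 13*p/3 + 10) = 3*(p^2 - 6*p + 5)/(3*p^2 + p - 10)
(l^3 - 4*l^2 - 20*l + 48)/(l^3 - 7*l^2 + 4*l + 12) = (l + 4)/(l + 1)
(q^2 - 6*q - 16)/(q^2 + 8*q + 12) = (q - 8)/(q + 6)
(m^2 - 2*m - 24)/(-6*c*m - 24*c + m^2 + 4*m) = (6 - m)/(6*c - m)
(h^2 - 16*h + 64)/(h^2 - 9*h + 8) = (h - 8)/(h - 1)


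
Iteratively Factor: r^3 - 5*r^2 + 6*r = (r)*(r^2 - 5*r + 6) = r*(r - 3)*(r - 2)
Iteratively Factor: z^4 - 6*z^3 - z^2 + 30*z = (z + 2)*(z^3 - 8*z^2 + 15*z) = (z - 3)*(z + 2)*(z^2 - 5*z) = z*(z - 3)*(z + 2)*(z - 5)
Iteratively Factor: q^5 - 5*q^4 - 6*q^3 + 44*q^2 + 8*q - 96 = (q - 2)*(q^4 - 3*q^3 - 12*q^2 + 20*q + 48) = (q - 2)*(q + 2)*(q^3 - 5*q^2 - 2*q + 24) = (q - 2)*(q + 2)^2*(q^2 - 7*q + 12) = (q - 3)*(q - 2)*(q + 2)^2*(q - 4)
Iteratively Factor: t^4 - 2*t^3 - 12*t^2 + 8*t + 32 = (t - 4)*(t^3 + 2*t^2 - 4*t - 8) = (t - 4)*(t + 2)*(t^2 - 4) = (t - 4)*(t + 2)^2*(t - 2)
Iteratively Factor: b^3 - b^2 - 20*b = (b)*(b^2 - b - 20) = b*(b - 5)*(b + 4)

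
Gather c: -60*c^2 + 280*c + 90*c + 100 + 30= -60*c^2 + 370*c + 130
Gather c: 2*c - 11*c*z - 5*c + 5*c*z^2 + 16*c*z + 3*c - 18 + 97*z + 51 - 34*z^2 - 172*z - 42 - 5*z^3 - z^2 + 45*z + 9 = c*(5*z^2 + 5*z) - 5*z^3 - 35*z^2 - 30*z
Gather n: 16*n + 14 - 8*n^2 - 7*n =-8*n^2 + 9*n + 14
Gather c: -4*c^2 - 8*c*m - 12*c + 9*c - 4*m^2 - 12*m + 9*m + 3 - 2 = -4*c^2 + c*(-8*m - 3) - 4*m^2 - 3*m + 1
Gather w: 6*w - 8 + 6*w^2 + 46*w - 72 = 6*w^2 + 52*w - 80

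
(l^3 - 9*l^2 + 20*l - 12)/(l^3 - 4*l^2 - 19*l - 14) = (-l^3 + 9*l^2 - 20*l + 12)/(-l^3 + 4*l^2 + 19*l + 14)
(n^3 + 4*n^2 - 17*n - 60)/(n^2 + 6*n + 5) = (n^2 - n - 12)/(n + 1)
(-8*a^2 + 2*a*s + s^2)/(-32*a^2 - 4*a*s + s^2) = (-2*a + s)/(-8*a + s)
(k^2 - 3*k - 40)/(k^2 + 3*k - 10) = (k - 8)/(k - 2)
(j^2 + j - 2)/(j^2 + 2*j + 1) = (j^2 + j - 2)/(j^2 + 2*j + 1)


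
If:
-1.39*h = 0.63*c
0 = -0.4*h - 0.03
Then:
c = 0.17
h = -0.08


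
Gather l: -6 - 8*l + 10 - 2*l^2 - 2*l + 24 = -2*l^2 - 10*l + 28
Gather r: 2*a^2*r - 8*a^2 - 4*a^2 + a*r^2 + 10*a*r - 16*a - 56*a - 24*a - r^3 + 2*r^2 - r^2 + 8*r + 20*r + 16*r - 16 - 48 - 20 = -12*a^2 - 96*a - r^3 + r^2*(a + 1) + r*(2*a^2 + 10*a + 44) - 84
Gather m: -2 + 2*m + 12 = 2*m + 10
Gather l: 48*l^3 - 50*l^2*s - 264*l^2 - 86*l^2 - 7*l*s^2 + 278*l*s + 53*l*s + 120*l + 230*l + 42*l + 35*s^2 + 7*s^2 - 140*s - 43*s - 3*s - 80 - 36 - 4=48*l^3 + l^2*(-50*s - 350) + l*(-7*s^2 + 331*s + 392) + 42*s^2 - 186*s - 120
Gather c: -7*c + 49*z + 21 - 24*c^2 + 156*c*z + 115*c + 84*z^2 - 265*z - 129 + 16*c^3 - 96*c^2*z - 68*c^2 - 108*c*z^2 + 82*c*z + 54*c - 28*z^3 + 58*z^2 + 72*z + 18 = 16*c^3 + c^2*(-96*z - 92) + c*(-108*z^2 + 238*z + 162) - 28*z^3 + 142*z^2 - 144*z - 90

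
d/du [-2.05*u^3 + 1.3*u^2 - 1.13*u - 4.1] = -6.15*u^2 + 2.6*u - 1.13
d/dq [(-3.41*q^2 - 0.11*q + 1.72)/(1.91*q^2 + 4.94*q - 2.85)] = (-16.6353*q^2 + 12.8666*q - 8.1833)/(3.6481*q^4 + 18.8708*q^3 + 13.5166*q^2 - 28.158*q + 8.1225)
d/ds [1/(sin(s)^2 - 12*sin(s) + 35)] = 2*(6 - sin(s))*cos(s)/(sin(s)^2 - 12*sin(s) + 35)^2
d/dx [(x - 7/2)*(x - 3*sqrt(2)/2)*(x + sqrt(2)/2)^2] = 4*x^3 - 21*x^2/2 - 3*sqrt(2)*x^2/2 - 5*x + 7*sqrt(2)*x/2 - 3*sqrt(2)/4 + 35/4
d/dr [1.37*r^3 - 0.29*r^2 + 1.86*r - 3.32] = 4.11*r^2 - 0.58*r + 1.86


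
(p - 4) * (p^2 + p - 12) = p^3 - 3*p^2 - 16*p + 48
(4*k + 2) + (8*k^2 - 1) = 8*k^2 + 4*k + 1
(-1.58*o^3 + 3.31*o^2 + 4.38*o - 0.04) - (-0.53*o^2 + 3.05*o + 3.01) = -1.58*o^3 + 3.84*o^2 + 1.33*o - 3.05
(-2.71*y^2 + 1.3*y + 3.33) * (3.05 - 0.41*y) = 1.1111*y^3 - 8.7985*y^2 + 2.5997*y + 10.1565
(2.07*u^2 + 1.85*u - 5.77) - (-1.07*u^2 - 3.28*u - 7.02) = 3.14*u^2 + 5.13*u + 1.25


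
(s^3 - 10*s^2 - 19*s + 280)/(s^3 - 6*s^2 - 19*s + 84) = (s^2 - 3*s - 40)/(s^2 + s - 12)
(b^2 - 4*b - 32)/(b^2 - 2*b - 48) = (b + 4)/(b + 6)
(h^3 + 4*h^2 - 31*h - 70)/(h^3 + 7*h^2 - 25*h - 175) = (h + 2)/(h + 5)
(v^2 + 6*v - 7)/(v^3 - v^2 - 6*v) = (-v^2 - 6*v + 7)/(v*(-v^2 + v + 6))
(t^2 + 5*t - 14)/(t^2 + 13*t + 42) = (t - 2)/(t + 6)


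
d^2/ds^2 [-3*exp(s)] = -3*exp(s)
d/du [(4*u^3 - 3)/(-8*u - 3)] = 4*(8*u^3 - 3*u^2*(8*u + 3) - 6)/(8*u + 3)^2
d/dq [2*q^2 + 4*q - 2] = 4*q + 4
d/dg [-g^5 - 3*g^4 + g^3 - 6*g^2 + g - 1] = -5*g^4 - 12*g^3 + 3*g^2 - 12*g + 1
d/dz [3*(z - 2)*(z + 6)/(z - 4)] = 3*(z^2 - 8*z - 4)/(z^2 - 8*z + 16)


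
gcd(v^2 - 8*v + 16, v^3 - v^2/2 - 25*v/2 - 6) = v - 4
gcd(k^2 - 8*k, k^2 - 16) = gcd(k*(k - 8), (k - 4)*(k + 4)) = 1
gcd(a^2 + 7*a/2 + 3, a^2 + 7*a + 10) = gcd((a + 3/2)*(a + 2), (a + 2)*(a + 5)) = a + 2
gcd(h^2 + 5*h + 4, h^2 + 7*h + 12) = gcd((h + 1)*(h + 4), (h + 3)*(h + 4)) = h + 4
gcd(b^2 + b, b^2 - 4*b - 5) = b + 1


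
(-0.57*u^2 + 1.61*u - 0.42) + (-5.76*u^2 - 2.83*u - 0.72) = -6.33*u^2 - 1.22*u - 1.14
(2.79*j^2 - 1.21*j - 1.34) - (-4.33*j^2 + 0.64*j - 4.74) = 7.12*j^2 - 1.85*j + 3.4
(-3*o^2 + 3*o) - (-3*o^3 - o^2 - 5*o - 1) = 3*o^3 - 2*o^2 + 8*o + 1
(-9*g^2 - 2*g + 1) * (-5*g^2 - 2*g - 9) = 45*g^4 + 28*g^3 + 80*g^2 + 16*g - 9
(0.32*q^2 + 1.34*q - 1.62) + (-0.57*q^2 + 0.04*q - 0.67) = -0.25*q^2 + 1.38*q - 2.29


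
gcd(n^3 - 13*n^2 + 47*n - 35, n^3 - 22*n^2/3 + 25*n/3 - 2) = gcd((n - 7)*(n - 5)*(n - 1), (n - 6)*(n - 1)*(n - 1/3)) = n - 1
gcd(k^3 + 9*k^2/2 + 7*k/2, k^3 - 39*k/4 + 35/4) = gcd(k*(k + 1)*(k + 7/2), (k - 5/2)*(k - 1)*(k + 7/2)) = k + 7/2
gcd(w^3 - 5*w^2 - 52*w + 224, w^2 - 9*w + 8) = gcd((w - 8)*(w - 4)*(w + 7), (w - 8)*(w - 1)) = w - 8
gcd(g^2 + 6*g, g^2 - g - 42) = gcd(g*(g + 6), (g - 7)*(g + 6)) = g + 6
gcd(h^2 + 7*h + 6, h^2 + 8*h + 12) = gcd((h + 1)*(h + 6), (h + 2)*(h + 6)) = h + 6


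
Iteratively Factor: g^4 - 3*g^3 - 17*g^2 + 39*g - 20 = (g - 5)*(g^3 + 2*g^2 - 7*g + 4) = (g - 5)*(g - 1)*(g^2 + 3*g - 4) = (g - 5)*(g - 1)*(g + 4)*(g - 1)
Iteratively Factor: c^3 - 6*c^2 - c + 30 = (c - 5)*(c^2 - c - 6) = (c - 5)*(c - 3)*(c + 2)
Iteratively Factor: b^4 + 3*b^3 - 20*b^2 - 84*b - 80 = (b + 2)*(b^3 + b^2 - 22*b - 40) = (b - 5)*(b + 2)*(b^2 + 6*b + 8) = (b - 5)*(b + 2)*(b + 4)*(b + 2)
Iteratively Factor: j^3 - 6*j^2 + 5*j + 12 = (j - 3)*(j^2 - 3*j - 4) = (j - 3)*(j + 1)*(j - 4)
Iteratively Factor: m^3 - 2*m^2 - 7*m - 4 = (m - 4)*(m^2 + 2*m + 1) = (m - 4)*(m + 1)*(m + 1)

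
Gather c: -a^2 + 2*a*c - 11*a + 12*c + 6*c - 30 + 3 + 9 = -a^2 - 11*a + c*(2*a + 18) - 18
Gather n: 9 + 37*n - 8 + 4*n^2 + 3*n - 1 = 4*n^2 + 40*n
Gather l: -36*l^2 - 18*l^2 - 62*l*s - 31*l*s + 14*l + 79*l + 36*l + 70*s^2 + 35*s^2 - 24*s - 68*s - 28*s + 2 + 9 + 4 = -54*l^2 + l*(129 - 93*s) + 105*s^2 - 120*s + 15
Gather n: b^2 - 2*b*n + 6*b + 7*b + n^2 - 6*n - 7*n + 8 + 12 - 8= b^2 + 13*b + n^2 + n*(-2*b - 13) + 12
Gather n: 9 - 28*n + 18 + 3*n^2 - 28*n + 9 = 3*n^2 - 56*n + 36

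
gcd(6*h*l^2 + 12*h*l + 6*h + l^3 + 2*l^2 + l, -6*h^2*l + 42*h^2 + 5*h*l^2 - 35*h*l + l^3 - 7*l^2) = 6*h + l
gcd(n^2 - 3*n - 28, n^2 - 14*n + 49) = n - 7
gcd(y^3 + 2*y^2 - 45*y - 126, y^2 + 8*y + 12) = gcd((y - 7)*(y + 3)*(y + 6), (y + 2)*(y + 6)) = y + 6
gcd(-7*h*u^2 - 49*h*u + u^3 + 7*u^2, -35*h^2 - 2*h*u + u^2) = -7*h + u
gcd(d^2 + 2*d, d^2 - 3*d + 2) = 1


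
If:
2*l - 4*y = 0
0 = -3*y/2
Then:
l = 0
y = 0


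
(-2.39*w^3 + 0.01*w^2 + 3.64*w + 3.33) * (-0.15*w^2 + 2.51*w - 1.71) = 0.3585*w^5 - 6.0004*w^4 + 3.566*w^3 + 8.6198*w^2 + 2.1339*w - 5.6943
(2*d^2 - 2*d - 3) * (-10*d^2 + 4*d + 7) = -20*d^4 + 28*d^3 + 36*d^2 - 26*d - 21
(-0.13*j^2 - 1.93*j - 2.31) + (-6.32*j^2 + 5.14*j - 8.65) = -6.45*j^2 + 3.21*j - 10.96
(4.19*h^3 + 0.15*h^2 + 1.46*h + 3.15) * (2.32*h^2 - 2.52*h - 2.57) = 9.7208*h^5 - 10.2108*h^4 - 7.7591*h^3 + 3.2433*h^2 - 11.6902*h - 8.0955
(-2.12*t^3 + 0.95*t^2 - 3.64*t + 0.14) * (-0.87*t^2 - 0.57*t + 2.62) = 1.8444*t^5 + 0.3819*t^4 - 2.9291*t^3 + 4.442*t^2 - 9.6166*t + 0.3668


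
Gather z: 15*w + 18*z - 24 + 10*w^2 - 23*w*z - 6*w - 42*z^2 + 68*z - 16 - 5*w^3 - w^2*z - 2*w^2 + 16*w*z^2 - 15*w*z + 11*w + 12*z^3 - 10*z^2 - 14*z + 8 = -5*w^3 + 8*w^2 + 20*w + 12*z^3 + z^2*(16*w - 52) + z*(-w^2 - 38*w + 72) - 32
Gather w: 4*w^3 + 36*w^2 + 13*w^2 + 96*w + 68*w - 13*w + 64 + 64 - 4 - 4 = 4*w^3 + 49*w^2 + 151*w + 120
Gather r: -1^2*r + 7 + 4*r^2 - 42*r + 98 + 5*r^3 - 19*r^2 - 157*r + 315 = 5*r^3 - 15*r^2 - 200*r + 420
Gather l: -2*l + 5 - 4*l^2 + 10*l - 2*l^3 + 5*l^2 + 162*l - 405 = -2*l^3 + l^2 + 170*l - 400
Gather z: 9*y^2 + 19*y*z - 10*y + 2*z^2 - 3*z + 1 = 9*y^2 - 10*y + 2*z^2 + z*(19*y - 3) + 1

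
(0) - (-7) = 7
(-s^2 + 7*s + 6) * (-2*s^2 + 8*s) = 2*s^4 - 22*s^3 + 44*s^2 + 48*s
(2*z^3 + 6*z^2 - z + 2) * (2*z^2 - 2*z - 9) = 4*z^5 + 8*z^4 - 32*z^3 - 48*z^2 + 5*z - 18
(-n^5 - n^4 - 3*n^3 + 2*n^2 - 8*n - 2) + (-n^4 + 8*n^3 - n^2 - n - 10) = -n^5 - 2*n^4 + 5*n^3 + n^2 - 9*n - 12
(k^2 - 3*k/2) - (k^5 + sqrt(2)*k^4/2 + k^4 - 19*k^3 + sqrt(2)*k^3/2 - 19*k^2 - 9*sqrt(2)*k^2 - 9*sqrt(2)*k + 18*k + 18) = -k^5 - k^4 - sqrt(2)*k^4/2 - sqrt(2)*k^3/2 + 19*k^3 + 9*sqrt(2)*k^2 + 20*k^2 - 39*k/2 + 9*sqrt(2)*k - 18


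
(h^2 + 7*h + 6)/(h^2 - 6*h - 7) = (h + 6)/(h - 7)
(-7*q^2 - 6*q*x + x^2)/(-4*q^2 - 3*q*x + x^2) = (-7*q + x)/(-4*q + x)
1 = 1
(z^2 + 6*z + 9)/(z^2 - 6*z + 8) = (z^2 + 6*z + 9)/(z^2 - 6*z + 8)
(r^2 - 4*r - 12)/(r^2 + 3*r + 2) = (r - 6)/(r + 1)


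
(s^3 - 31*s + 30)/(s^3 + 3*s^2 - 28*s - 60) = (s - 1)/(s + 2)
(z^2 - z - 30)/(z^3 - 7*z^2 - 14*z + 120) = (z + 5)/(z^2 - z - 20)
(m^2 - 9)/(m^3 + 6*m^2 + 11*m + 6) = (m - 3)/(m^2 + 3*m + 2)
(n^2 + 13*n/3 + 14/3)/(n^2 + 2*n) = (n + 7/3)/n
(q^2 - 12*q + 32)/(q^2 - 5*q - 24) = (q - 4)/(q + 3)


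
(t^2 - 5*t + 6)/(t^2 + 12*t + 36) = (t^2 - 5*t + 6)/(t^2 + 12*t + 36)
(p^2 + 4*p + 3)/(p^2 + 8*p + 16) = (p^2 + 4*p + 3)/(p^2 + 8*p + 16)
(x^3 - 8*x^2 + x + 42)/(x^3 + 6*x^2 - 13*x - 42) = (x - 7)/(x + 7)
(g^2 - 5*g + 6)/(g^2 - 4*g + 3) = (g - 2)/(g - 1)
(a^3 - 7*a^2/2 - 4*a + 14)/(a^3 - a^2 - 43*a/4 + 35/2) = 2*(2*a^2 - 3*a - 14)/(4*a^2 + 4*a - 35)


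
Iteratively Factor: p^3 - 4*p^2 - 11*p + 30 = (p + 3)*(p^2 - 7*p + 10) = (p - 5)*(p + 3)*(p - 2)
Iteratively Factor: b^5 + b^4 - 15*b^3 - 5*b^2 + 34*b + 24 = (b + 1)*(b^4 - 15*b^2 + 10*b + 24) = (b - 2)*(b + 1)*(b^3 + 2*b^2 - 11*b - 12) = (b - 2)*(b + 1)^2*(b^2 + b - 12) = (b - 2)*(b + 1)^2*(b + 4)*(b - 3)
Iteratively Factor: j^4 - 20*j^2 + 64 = (j - 2)*(j^3 + 2*j^2 - 16*j - 32) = (j - 2)*(j + 2)*(j^2 - 16) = (j - 2)*(j + 2)*(j + 4)*(j - 4)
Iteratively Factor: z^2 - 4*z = (z - 4)*(z)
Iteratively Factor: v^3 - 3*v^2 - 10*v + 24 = (v - 2)*(v^2 - v - 12) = (v - 2)*(v + 3)*(v - 4)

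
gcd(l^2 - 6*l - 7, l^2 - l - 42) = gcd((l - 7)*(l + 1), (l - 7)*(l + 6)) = l - 7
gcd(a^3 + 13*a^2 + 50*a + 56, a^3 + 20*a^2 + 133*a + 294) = a + 7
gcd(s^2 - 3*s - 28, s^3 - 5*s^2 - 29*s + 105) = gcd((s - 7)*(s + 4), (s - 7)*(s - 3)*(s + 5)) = s - 7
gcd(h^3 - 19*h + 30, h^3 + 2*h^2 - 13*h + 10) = h^2 + 3*h - 10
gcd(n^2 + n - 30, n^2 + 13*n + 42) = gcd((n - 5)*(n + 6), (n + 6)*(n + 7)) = n + 6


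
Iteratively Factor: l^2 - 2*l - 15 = (l - 5)*(l + 3)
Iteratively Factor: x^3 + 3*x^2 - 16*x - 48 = (x + 3)*(x^2 - 16) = (x + 3)*(x + 4)*(x - 4)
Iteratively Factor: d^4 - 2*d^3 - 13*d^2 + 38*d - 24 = (d + 4)*(d^3 - 6*d^2 + 11*d - 6) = (d - 2)*(d + 4)*(d^2 - 4*d + 3) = (d - 3)*(d - 2)*(d + 4)*(d - 1)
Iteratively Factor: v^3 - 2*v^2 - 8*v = (v)*(v^2 - 2*v - 8) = v*(v - 4)*(v + 2)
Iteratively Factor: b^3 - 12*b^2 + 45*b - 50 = (b - 2)*(b^2 - 10*b + 25) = (b - 5)*(b - 2)*(b - 5)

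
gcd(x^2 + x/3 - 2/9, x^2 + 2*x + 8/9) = x + 2/3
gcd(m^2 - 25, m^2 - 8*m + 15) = m - 5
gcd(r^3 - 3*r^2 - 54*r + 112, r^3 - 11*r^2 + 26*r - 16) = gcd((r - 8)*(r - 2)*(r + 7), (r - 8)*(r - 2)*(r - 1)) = r^2 - 10*r + 16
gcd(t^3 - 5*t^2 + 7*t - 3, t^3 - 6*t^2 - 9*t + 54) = t - 3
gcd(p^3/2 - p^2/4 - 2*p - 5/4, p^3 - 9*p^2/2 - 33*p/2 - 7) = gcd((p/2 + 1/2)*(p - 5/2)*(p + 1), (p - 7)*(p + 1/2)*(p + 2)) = 1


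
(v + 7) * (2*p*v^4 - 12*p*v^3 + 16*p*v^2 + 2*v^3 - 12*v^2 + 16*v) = 2*p*v^5 + 2*p*v^4 - 68*p*v^3 + 112*p*v^2 + 2*v^4 + 2*v^3 - 68*v^2 + 112*v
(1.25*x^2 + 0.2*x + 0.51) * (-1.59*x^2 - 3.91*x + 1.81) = -1.9875*x^4 - 5.2055*x^3 + 0.6696*x^2 - 1.6321*x + 0.9231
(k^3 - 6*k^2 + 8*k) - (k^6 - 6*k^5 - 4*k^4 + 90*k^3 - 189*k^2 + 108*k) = -k^6 + 6*k^5 + 4*k^4 - 89*k^3 + 183*k^2 - 100*k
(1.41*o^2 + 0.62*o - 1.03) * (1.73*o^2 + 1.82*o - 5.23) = 2.4393*o^4 + 3.6388*o^3 - 8.0278*o^2 - 5.1172*o + 5.3869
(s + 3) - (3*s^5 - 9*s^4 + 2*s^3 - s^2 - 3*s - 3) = -3*s^5 + 9*s^4 - 2*s^3 + s^2 + 4*s + 6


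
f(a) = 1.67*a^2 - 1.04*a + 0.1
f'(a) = 3.34*a - 1.04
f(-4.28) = 35.14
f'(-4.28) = -15.34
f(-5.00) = 47.05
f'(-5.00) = -17.74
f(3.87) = 21.09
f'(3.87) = 11.89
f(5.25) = 40.67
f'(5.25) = 16.50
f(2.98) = 11.83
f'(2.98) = 8.91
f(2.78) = 10.12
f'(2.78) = 8.25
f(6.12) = 56.28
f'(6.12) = 19.40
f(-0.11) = 0.23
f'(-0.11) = -1.41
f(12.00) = 228.10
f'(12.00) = 39.04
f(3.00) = 12.01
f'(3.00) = 8.98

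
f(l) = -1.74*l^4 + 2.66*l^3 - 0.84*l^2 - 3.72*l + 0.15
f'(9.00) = -4446.30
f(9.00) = -9578.37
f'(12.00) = -10901.64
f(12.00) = -31649.61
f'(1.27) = -7.24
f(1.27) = -5.01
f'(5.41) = -881.30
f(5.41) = -1113.90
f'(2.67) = -83.79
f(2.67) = -53.57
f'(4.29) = -413.58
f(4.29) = -410.61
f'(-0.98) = 12.14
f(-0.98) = -1.12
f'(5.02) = -691.54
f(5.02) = -808.19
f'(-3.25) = 324.95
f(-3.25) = -282.07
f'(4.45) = -466.50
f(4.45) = -480.96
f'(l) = -6.96*l^3 + 7.98*l^2 - 1.68*l - 3.72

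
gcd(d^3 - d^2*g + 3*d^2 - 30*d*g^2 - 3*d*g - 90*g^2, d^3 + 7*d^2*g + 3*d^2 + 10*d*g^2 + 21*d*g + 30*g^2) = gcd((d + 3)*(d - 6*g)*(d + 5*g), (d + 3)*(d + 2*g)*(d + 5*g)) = d^2 + 5*d*g + 3*d + 15*g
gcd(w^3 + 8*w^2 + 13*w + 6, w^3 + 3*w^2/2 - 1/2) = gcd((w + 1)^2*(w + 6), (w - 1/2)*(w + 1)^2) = w^2 + 2*w + 1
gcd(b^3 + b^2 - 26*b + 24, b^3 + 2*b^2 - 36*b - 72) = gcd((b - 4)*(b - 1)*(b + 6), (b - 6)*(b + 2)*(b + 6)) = b + 6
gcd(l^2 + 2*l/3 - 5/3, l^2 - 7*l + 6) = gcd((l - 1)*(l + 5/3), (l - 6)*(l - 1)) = l - 1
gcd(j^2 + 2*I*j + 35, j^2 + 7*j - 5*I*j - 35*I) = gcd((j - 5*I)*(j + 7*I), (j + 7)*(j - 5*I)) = j - 5*I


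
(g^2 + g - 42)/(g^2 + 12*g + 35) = (g - 6)/(g + 5)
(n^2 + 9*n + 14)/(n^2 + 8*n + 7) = (n + 2)/(n + 1)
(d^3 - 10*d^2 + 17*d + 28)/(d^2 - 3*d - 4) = d - 7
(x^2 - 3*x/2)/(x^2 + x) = (x - 3/2)/(x + 1)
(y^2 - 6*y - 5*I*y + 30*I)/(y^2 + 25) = (y - 6)/(y + 5*I)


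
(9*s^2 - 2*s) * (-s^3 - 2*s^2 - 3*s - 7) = -9*s^5 - 16*s^4 - 23*s^3 - 57*s^2 + 14*s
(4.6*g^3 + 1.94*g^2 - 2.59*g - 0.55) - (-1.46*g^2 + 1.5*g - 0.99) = 4.6*g^3 + 3.4*g^2 - 4.09*g + 0.44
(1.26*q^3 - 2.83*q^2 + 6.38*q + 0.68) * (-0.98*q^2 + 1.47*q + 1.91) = -1.2348*q^5 + 4.6256*q^4 - 8.0059*q^3 + 3.3069*q^2 + 13.1854*q + 1.2988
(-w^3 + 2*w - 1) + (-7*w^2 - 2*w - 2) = -w^3 - 7*w^2 - 3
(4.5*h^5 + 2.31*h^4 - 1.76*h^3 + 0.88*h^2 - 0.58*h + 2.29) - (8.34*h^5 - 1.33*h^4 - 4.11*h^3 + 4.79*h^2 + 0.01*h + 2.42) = -3.84*h^5 + 3.64*h^4 + 2.35*h^3 - 3.91*h^2 - 0.59*h - 0.13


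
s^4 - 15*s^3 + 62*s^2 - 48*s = s*(s - 8)*(s - 6)*(s - 1)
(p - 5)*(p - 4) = p^2 - 9*p + 20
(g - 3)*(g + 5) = g^2 + 2*g - 15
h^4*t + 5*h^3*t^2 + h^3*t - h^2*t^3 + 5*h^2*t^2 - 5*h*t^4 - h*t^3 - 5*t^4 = (h - t)*(h + t)*(h + 5*t)*(h*t + t)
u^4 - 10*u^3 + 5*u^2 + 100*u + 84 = (u - 7)*(u - 6)*(u + 1)*(u + 2)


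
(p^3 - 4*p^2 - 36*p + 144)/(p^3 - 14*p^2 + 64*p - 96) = (p + 6)/(p - 4)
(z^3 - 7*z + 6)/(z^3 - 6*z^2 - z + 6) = (z^2 + z - 6)/(z^2 - 5*z - 6)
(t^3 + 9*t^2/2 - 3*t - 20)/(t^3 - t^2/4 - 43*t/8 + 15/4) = 4*(t + 4)/(4*t - 3)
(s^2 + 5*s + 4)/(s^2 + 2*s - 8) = (s + 1)/(s - 2)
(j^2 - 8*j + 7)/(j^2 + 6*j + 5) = (j^2 - 8*j + 7)/(j^2 + 6*j + 5)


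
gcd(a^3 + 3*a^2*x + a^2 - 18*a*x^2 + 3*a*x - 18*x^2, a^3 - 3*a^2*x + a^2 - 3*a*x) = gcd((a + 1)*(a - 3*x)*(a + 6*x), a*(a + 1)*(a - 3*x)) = -a^2 + 3*a*x - a + 3*x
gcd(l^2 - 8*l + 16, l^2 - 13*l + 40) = 1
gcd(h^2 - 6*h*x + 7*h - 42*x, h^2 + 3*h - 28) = h + 7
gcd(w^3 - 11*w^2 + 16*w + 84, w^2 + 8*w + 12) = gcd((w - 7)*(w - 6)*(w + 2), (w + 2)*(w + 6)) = w + 2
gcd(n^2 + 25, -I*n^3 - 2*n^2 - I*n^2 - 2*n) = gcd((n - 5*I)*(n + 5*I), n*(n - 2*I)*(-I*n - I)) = 1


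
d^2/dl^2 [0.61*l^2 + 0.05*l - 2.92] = 1.22000000000000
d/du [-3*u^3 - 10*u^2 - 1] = u*(-9*u - 20)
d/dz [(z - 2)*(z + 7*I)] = 2*z - 2 + 7*I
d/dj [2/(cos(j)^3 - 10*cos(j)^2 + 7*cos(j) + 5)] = 2*(3*cos(j)^2 - 20*cos(j) + 7)*sin(j)/(cos(j)^3 - 10*cos(j)^2 + 7*cos(j) + 5)^2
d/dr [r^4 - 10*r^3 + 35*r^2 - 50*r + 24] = 4*r^3 - 30*r^2 + 70*r - 50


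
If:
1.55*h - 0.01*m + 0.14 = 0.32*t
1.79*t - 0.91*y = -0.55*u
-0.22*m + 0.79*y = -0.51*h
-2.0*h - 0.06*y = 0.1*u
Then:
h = 0.318426235567954 - 0.585870312292436*y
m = 2.23275518514026*y + 0.738169909725712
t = 1.95680926885335 - 2.90758292470212*y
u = 11.1174062458487*y - 6.36852471135908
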